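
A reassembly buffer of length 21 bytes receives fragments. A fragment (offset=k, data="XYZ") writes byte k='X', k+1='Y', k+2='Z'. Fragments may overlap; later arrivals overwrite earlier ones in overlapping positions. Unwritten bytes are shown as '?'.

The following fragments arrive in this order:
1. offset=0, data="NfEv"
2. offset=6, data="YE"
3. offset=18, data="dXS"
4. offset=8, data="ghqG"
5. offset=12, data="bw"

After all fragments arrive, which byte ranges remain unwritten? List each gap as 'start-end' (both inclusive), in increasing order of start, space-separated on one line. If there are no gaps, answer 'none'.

Fragment 1: offset=0 len=4
Fragment 2: offset=6 len=2
Fragment 3: offset=18 len=3
Fragment 4: offset=8 len=4
Fragment 5: offset=12 len=2
Gaps: 4-5 14-17

Answer: 4-5 14-17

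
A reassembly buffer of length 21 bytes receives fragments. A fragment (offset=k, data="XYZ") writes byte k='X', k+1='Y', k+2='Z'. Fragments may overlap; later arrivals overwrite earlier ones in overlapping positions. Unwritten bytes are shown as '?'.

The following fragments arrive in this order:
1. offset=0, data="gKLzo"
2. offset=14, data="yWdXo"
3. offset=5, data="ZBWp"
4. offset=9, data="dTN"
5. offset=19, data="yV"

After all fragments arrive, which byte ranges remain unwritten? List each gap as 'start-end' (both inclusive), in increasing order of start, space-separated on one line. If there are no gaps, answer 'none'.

Fragment 1: offset=0 len=5
Fragment 2: offset=14 len=5
Fragment 3: offset=5 len=4
Fragment 4: offset=9 len=3
Fragment 5: offset=19 len=2
Gaps: 12-13

Answer: 12-13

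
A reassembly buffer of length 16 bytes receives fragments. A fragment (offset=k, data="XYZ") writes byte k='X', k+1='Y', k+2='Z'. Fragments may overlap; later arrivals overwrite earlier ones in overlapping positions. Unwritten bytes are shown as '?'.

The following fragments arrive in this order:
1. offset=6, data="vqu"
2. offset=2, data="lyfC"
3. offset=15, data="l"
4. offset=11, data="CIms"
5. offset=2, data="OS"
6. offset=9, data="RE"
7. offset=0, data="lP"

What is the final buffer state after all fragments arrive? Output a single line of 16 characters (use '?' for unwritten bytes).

Answer: lPOSfCvquRECImsl

Derivation:
Fragment 1: offset=6 data="vqu" -> buffer=??????vqu???????
Fragment 2: offset=2 data="lyfC" -> buffer=??lyfCvqu???????
Fragment 3: offset=15 data="l" -> buffer=??lyfCvqu??????l
Fragment 4: offset=11 data="CIms" -> buffer=??lyfCvqu??CImsl
Fragment 5: offset=2 data="OS" -> buffer=??OSfCvqu??CImsl
Fragment 6: offset=9 data="RE" -> buffer=??OSfCvquRECImsl
Fragment 7: offset=0 data="lP" -> buffer=lPOSfCvquRECImsl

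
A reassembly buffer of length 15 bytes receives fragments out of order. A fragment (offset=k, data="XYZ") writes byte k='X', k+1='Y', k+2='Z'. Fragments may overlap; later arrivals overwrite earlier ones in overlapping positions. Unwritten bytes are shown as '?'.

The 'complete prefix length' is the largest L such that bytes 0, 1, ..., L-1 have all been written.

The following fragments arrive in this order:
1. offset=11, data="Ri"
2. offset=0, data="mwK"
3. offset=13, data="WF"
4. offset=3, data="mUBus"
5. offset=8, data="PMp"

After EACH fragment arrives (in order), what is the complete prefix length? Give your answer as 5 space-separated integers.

Answer: 0 3 3 8 15

Derivation:
Fragment 1: offset=11 data="Ri" -> buffer=???????????Ri?? -> prefix_len=0
Fragment 2: offset=0 data="mwK" -> buffer=mwK????????Ri?? -> prefix_len=3
Fragment 3: offset=13 data="WF" -> buffer=mwK????????RiWF -> prefix_len=3
Fragment 4: offset=3 data="mUBus" -> buffer=mwKmUBus???RiWF -> prefix_len=8
Fragment 5: offset=8 data="PMp" -> buffer=mwKmUBusPMpRiWF -> prefix_len=15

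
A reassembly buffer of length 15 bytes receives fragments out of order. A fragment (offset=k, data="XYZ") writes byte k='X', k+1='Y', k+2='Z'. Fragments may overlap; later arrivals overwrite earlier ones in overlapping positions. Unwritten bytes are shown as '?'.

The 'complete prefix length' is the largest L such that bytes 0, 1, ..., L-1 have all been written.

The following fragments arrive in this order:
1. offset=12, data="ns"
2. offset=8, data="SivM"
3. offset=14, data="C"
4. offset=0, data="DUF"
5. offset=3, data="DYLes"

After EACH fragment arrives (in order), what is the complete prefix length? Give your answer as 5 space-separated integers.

Answer: 0 0 0 3 15

Derivation:
Fragment 1: offset=12 data="ns" -> buffer=????????????ns? -> prefix_len=0
Fragment 2: offset=8 data="SivM" -> buffer=????????SivMns? -> prefix_len=0
Fragment 3: offset=14 data="C" -> buffer=????????SivMnsC -> prefix_len=0
Fragment 4: offset=0 data="DUF" -> buffer=DUF?????SivMnsC -> prefix_len=3
Fragment 5: offset=3 data="DYLes" -> buffer=DUFDYLesSivMnsC -> prefix_len=15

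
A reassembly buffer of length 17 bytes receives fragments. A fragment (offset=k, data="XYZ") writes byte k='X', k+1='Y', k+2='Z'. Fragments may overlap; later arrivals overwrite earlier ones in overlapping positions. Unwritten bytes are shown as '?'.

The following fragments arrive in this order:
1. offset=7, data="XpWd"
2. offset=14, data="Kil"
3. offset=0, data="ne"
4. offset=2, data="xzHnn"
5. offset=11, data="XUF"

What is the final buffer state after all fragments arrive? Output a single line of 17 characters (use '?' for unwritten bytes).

Fragment 1: offset=7 data="XpWd" -> buffer=???????XpWd??????
Fragment 2: offset=14 data="Kil" -> buffer=???????XpWd???Kil
Fragment 3: offset=0 data="ne" -> buffer=ne?????XpWd???Kil
Fragment 4: offset=2 data="xzHnn" -> buffer=nexzHnnXpWd???Kil
Fragment 5: offset=11 data="XUF" -> buffer=nexzHnnXpWdXUFKil

Answer: nexzHnnXpWdXUFKil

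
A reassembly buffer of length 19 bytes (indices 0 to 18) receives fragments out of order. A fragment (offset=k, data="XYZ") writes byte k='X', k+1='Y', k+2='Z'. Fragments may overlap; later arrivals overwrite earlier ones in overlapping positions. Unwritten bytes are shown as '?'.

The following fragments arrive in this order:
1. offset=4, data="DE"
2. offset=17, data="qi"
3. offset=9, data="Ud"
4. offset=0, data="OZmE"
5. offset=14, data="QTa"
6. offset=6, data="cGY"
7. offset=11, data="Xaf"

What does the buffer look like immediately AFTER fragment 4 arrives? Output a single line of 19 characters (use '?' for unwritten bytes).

Fragment 1: offset=4 data="DE" -> buffer=????DE?????????????
Fragment 2: offset=17 data="qi" -> buffer=????DE???????????qi
Fragment 3: offset=9 data="Ud" -> buffer=????DE???Ud??????qi
Fragment 4: offset=0 data="OZmE" -> buffer=OZmEDE???Ud??????qi

Answer: OZmEDE???Ud??????qi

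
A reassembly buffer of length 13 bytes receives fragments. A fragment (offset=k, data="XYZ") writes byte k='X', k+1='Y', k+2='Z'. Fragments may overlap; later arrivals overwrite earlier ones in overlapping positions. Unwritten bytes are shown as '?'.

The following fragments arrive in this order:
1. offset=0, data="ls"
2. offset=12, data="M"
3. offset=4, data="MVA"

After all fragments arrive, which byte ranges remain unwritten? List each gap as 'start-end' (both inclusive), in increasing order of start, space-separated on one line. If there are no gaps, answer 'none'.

Fragment 1: offset=0 len=2
Fragment 2: offset=12 len=1
Fragment 3: offset=4 len=3
Gaps: 2-3 7-11

Answer: 2-3 7-11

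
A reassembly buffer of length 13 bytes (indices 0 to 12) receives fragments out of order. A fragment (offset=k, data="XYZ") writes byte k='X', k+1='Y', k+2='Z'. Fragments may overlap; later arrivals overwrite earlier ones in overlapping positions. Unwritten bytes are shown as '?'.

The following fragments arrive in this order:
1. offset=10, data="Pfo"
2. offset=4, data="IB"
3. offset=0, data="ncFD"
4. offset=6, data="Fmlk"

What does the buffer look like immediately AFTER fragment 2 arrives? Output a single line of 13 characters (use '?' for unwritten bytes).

Answer: ????IB????Pfo

Derivation:
Fragment 1: offset=10 data="Pfo" -> buffer=??????????Pfo
Fragment 2: offset=4 data="IB" -> buffer=????IB????Pfo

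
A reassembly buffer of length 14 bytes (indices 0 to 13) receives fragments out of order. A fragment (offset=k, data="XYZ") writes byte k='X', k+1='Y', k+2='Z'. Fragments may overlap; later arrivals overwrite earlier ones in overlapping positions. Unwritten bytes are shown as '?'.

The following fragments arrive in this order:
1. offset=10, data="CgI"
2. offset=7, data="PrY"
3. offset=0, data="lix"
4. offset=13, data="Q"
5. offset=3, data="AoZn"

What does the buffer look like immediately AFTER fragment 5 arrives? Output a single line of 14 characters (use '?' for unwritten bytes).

Answer: lixAoZnPrYCgIQ

Derivation:
Fragment 1: offset=10 data="CgI" -> buffer=??????????CgI?
Fragment 2: offset=7 data="PrY" -> buffer=???????PrYCgI?
Fragment 3: offset=0 data="lix" -> buffer=lix????PrYCgI?
Fragment 4: offset=13 data="Q" -> buffer=lix????PrYCgIQ
Fragment 5: offset=3 data="AoZn" -> buffer=lixAoZnPrYCgIQ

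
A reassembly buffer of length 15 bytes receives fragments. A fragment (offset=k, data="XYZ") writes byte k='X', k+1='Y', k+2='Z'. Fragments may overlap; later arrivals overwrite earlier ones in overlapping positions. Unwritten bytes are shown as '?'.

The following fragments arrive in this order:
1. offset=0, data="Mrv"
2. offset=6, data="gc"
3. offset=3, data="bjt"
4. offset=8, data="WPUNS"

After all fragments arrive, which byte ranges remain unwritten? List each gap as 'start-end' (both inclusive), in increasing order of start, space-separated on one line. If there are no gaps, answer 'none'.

Fragment 1: offset=0 len=3
Fragment 2: offset=6 len=2
Fragment 3: offset=3 len=3
Fragment 4: offset=8 len=5
Gaps: 13-14

Answer: 13-14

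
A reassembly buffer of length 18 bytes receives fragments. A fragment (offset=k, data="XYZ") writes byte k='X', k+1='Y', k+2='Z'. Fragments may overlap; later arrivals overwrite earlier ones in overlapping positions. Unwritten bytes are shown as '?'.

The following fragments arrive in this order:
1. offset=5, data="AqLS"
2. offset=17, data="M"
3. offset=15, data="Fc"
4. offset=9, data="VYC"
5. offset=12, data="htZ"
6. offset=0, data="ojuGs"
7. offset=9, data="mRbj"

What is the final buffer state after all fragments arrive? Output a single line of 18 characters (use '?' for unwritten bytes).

Fragment 1: offset=5 data="AqLS" -> buffer=?????AqLS?????????
Fragment 2: offset=17 data="M" -> buffer=?????AqLS????????M
Fragment 3: offset=15 data="Fc" -> buffer=?????AqLS??????FcM
Fragment 4: offset=9 data="VYC" -> buffer=?????AqLSVYC???FcM
Fragment 5: offset=12 data="htZ" -> buffer=?????AqLSVYChtZFcM
Fragment 6: offset=0 data="ojuGs" -> buffer=ojuGsAqLSVYChtZFcM
Fragment 7: offset=9 data="mRbj" -> buffer=ojuGsAqLSmRbjtZFcM

Answer: ojuGsAqLSmRbjtZFcM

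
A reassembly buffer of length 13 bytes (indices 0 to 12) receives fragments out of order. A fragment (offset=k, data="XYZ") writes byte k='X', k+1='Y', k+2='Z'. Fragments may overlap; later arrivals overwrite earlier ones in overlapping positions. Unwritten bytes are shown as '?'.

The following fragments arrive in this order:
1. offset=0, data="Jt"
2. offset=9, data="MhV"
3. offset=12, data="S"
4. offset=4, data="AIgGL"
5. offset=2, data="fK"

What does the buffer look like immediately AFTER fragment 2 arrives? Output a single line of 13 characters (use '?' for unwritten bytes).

Answer: Jt???????MhV?

Derivation:
Fragment 1: offset=0 data="Jt" -> buffer=Jt???????????
Fragment 2: offset=9 data="MhV" -> buffer=Jt???????MhV?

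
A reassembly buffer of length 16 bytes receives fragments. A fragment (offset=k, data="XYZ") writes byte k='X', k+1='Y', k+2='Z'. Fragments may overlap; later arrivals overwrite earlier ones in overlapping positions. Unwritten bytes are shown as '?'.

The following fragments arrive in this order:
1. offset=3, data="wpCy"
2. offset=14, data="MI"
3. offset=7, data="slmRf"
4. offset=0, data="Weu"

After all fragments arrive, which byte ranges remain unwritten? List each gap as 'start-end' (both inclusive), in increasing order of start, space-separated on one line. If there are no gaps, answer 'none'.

Answer: 12-13

Derivation:
Fragment 1: offset=3 len=4
Fragment 2: offset=14 len=2
Fragment 3: offset=7 len=5
Fragment 4: offset=0 len=3
Gaps: 12-13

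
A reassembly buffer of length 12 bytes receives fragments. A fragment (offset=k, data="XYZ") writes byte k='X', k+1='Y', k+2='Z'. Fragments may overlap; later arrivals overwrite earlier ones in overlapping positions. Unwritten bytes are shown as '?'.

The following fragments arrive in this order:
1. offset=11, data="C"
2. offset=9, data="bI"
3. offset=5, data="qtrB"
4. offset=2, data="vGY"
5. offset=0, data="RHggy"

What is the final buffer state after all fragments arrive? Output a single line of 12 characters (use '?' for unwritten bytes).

Fragment 1: offset=11 data="C" -> buffer=???????????C
Fragment 2: offset=9 data="bI" -> buffer=?????????bIC
Fragment 3: offset=5 data="qtrB" -> buffer=?????qtrBbIC
Fragment 4: offset=2 data="vGY" -> buffer=??vGYqtrBbIC
Fragment 5: offset=0 data="RHggy" -> buffer=RHggyqtrBbIC

Answer: RHggyqtrBbIC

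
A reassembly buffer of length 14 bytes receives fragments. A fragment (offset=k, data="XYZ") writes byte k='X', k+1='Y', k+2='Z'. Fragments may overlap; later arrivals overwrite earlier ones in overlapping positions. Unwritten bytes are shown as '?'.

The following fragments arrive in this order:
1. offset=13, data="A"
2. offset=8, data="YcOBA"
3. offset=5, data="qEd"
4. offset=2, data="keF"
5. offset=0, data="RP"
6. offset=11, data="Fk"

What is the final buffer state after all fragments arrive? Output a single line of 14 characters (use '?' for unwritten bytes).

Answer: RPkeFqEdYcOFkA

Derivation:
Fragment 1: offset=13 data="A" -> buffer=?????????????A
Fragment 2: offset=8 data="YcOBA" -> buffer=????????YcOBAA
Fragment 3: offset=5 data="qEd" -> buffer=?????qEdYcOBAA
Fragment 4: offset=2 data="keF" -> buffer=??keFqEdYcOBAA
Fragment 5: offset=0 data="RP" -> buffer=RPkeFqEdYcOBAA
Fragment 6: offset=11 data="Fk" -> buffer=RPkeFqEdYcOFkA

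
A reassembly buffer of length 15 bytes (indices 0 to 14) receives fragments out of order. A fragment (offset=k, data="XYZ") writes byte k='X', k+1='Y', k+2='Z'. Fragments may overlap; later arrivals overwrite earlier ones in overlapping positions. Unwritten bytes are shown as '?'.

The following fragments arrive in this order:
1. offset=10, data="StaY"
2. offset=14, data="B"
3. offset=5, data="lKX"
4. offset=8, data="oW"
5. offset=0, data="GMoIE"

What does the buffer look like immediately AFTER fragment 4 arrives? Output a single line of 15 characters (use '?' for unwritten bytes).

Fragment 1: offset=10 data="StaY" -> buffer=??????????StaY?
Fragment 2: offset=14 data="B" -> buffer=??????????StaYB
Fragment 3: offset=5 data="lKX" -> buffer=?????lKX??StaYB
Fragment 4: offset=8 data="oW" -> buffer=?????lKXoWStaYB

Answer: ?????lKXoWStaYB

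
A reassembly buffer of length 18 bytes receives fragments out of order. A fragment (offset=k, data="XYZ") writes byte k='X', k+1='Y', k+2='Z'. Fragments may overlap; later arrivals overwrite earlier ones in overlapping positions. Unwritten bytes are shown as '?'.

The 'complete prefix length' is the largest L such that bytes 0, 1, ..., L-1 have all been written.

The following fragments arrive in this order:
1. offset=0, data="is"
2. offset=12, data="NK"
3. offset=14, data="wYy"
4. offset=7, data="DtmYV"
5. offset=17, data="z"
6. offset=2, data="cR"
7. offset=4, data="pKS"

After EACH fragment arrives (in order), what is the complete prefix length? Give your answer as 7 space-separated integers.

Answer: 2 2 2 2 2 4 18

Derivation:
Fragment 1: offset=0 data="is" -> buffer=is???????????????? -> prefix_len=2
Fragment 2: offset=12 data="NK" -> buffer=is??????????NK???? -> prefix_len=2
Fragment 3: offset=14 data="wYy" -> buffer=is??????????NKwYy? -> prefix_len=2
Fragment 4: offset=7 data="DtmYV" -> buffer=is?????DtmYVNKwYy? -> prefix_len=2
Fragment 5: offset=17 data="z" -> buffer=is?????DtmYVNKwYyz -> prefix_len=2
Fragment 6: offset=2 data="cR" -> buffer=iscR???DtmYVNKwYyz -> prefix_len=4
Fragment 7: offset=4 data="pKS" -> buffer=iscRpKSDtmYVNKwYyz -> prefix_len=18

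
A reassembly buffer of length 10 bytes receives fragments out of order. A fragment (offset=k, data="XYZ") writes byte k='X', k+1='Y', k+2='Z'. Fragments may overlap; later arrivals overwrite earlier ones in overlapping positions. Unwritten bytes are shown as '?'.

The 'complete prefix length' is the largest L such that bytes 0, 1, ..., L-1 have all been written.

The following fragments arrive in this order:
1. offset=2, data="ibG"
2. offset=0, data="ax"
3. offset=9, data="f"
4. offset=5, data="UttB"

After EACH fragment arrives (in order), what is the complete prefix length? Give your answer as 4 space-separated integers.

Fragment 1: offset=2 data="ibG" -> buffer=??ibG????? -> prefix_len=0
Fragment 2: offset=0 data="ax" -> buffer=axibG????? -> prefix_len=5
Fragment 3: offset=9 data="f" -> buffer=axibG????f -> prefix_len=5
Fragment 4: offset=5 data="UttB" -> buffer=axibGUttBf -> prefix_len=10

Answer: 0 5 5 10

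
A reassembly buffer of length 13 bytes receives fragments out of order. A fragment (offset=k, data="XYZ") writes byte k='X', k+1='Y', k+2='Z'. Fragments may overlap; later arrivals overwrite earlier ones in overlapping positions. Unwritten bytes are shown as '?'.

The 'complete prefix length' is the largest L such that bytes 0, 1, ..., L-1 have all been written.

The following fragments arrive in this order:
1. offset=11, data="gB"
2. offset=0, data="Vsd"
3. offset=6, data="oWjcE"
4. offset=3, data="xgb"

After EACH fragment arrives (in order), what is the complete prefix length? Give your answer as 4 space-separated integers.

Fragment 1: offset=11 data="gB" -> buffer=???????????gB -> prefix_len=0
Fragment 2: offset=0 data="Vsd" -> buffer=Vsd????????gB -> prefix_len=3
Fragment 3: offset=6 data="oWjcE" -> buffer=Vsd???oWjcEgB -> prefix_len=3
Fragment 4: offset=3 data="xgb" -> buffer=VsdxgboWjcEgB -> prefix_len=13

Answer: 0 3 3 13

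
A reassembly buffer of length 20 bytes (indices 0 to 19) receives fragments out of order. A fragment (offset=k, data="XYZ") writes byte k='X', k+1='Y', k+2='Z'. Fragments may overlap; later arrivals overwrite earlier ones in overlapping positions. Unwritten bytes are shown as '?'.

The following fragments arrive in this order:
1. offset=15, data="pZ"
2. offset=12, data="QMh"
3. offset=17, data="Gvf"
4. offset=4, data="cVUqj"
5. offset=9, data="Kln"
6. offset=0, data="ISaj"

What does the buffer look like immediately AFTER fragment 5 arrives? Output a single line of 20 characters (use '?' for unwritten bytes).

Answer: ????cVUqjKlnQMhpZGvf

Derivation:
Fragment 1: offset=15 data="pZ" -> buffer=???????????????pZ???
Fragment 2: offset=12 data="QMh" -> buffer=????????????QMhpZ???
Fragment 3: offset=17 data="Gvf" -> buffer=????????????QMhpZGvf
Fragment 4: offset=4 data="cVUqj" -> buffer=????cVUqj???QMhpZGvf
Fragment 5: offset=9 data="Kln" -> buffer=????cVUqjKlnQMhpZGvf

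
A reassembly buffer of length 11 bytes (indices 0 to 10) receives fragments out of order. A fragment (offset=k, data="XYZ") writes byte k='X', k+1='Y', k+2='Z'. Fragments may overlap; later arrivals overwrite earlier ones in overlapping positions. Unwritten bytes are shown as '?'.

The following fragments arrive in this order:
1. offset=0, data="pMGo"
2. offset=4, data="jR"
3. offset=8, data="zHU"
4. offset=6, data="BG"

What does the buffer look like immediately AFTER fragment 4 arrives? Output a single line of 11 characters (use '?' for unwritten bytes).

Fragment 1: offset=0 data="pMGo" -> buffer=pMGo???????
Fragment 2: offset=4 data="jR" -> buffer=pMGojR?????
Fragment 3: offset=8 data="zHU" -> buffer=pMGojR??zHU
Fragment 4: offset=6 data="BG" -> buffer=pMGojRBGzHU

Answer: pMGojRBGzHU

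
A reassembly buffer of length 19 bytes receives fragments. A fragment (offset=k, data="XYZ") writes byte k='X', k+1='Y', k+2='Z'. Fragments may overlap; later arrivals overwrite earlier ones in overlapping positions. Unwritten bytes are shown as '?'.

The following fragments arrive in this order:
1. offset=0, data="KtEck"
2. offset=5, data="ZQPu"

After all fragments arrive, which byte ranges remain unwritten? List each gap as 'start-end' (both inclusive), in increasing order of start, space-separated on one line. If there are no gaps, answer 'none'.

Fragment 1: offset=0 len=5
Fragment 2: offset=5 len=4
Gaps: 9-18

Answer: 9-18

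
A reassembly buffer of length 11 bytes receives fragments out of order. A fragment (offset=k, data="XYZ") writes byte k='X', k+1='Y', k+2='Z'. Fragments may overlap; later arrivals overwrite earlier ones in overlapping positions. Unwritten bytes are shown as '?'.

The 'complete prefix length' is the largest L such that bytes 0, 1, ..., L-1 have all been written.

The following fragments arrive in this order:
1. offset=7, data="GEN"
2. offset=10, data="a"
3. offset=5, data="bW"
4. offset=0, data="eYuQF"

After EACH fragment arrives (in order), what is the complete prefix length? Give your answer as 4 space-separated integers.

Fragment 1: offset=7 data="GEN" -> buffer=???????GEN? -> prefix_len=0
Fragment 2: offset=10 data="a" -> buffer=???????GENa -> prefix_len=0
Fragment 3: offset=5 data="bW" -> buffer=?????bWGENa -> prefix_len=0
Fragment 4: offset=0 data="eYuQF" -> buffer=eYuQFbWGENa -> prefix_len=11

Answer: 0 0 0 11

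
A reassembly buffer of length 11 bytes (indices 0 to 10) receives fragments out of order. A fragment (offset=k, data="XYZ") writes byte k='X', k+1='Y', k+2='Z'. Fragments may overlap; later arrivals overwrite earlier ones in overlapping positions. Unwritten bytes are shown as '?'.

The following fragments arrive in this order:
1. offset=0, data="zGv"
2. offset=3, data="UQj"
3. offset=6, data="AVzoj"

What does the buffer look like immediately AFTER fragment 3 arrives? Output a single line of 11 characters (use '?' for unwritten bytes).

Fragment 1: offset=0 data="zGv" -> buffer=zGv????????
Fragment 2: offset=3 data="UQj" -> buffer=zGvUQj?????
Fragment 3: offset=6 data="AVzoj" -> buffer=zGvUQjAVzoj

Answer: zGvUQjAVzoj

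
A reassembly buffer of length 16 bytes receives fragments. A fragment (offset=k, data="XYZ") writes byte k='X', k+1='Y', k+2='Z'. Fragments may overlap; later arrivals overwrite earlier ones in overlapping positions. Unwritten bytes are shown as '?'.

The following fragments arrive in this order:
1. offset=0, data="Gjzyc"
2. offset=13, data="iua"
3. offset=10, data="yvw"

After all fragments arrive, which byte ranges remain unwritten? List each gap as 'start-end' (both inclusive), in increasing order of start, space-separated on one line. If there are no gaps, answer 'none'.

Fragment 1: offset=0 len=5
Fragment 2: offset=13 len=3
Fragment 3: offset=10 len=3
Gaps: 5-9

Answer: 5-9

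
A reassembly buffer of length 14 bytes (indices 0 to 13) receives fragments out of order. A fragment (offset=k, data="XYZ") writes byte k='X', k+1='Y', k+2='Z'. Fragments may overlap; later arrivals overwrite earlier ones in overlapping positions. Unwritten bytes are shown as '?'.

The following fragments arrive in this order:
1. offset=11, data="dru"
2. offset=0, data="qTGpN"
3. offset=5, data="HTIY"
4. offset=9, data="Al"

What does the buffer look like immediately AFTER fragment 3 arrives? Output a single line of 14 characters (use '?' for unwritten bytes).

Fragment 1: offset=11 data="dru" -> buffer=???????????dru
Fragment 2: offset=0 data="qTGpN" -> buffer=qTGpN??????dru
Fragment 3: offset=5 data="HTIY" -> buffer=qTGpNHTIY??dru

Answer: qTGpNHTIY??dru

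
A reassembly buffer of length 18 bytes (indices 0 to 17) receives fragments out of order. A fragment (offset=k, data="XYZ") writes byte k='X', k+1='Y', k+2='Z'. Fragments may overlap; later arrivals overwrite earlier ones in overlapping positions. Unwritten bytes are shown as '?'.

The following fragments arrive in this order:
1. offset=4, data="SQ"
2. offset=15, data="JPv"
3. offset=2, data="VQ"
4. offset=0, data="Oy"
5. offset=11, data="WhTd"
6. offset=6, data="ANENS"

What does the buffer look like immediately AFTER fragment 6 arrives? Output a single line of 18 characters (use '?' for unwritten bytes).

Fragment 1: offset=4 data="SQ" -> buffer=????SQ????????????
Fragment 2: offset=15 data="JPv" -> buffer=????SQ?????????JPv
Fragment 3: offset=2 data="VQ" -> buffer=??VQSQ?????????JPv
Fragment 4: offset=0 data="Oy" -> buffer=OyVQSQ?????????JPv
Fragment 5: offset=11 data="WhTd" -> buffer=OyVQSQ?????WhTdJPv
Fragment 6: offset=6 data="ANENS" -> buffer=OyVQSQANENSWhTdJPv

Answer: OyVQSQANENSWhTdJPv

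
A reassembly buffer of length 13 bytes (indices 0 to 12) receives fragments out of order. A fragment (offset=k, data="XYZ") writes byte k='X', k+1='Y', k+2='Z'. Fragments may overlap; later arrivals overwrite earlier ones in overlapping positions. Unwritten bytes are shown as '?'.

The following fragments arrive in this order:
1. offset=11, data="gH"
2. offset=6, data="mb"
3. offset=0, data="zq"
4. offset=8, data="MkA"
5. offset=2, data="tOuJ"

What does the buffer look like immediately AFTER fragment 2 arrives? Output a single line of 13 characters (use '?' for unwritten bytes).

Fragment 1: offset=11 data="gH" -> buffer=???????????gH
Fragment 2: offset=6 data="mb" -> buffer=??????mb???gH

Answer: ??????mb???gH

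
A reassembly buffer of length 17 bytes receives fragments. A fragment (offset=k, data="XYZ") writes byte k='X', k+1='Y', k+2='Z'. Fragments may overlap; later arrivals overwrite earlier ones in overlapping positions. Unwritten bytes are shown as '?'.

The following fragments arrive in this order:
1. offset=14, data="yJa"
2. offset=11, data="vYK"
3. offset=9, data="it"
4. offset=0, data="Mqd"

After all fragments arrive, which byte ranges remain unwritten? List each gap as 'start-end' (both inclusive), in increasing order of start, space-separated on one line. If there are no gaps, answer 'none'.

Answer: 3-8

Derivation:
Fragment 1: offset=14 len=3
Fragment 2: offset=11 len=3
Fragment 3: offset=9 len=2
Fragment 4: offset=0 len=3
Gaps: 3-8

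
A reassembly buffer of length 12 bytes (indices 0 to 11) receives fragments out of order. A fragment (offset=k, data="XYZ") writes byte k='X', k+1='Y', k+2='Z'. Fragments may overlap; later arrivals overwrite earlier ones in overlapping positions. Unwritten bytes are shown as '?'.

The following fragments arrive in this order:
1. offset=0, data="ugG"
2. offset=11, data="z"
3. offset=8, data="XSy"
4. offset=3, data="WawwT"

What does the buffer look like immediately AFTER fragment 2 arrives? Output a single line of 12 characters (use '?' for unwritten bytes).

Answer: ugG????????z

Derivation:
Fragment 1: offset=0 data="ugG" -> buffer=ugG?????????
Fragment 2: offset=11 data="z" -> buffer=ugG????????z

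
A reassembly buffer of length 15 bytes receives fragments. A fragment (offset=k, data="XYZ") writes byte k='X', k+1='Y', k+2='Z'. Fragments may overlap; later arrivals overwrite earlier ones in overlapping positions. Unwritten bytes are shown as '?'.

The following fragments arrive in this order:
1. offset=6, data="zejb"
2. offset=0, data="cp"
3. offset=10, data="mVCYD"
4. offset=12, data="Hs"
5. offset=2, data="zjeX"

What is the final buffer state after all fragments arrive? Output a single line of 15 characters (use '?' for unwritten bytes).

Fragment 1: offset=6 data="zejb" -> buffer=??????zejb?????
Fragment 2: offset=0 data="cp" -> buffer=cp????zejb?????
Fragment 3: offset=10 data="mVCYD" -> buffer=cp????zejbmVCYD
Fragment 4: offset=12 data="Hs" -> buffer=cp????zejbmVHsD
Fragment 5: offset=2 data="zjeX" -> buffer=cpzjeXzejbmVHsD

Answer: cpzjeXzejbmVHsD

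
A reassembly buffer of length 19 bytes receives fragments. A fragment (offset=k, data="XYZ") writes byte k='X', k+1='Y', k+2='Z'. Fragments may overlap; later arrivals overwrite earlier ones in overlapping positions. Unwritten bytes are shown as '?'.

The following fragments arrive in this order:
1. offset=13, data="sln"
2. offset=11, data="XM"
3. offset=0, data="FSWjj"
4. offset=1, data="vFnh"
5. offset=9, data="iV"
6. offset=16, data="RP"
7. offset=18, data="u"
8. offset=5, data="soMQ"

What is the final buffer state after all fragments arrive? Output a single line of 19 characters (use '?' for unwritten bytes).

Answer: FvFnhsoMQiVXMslnRPu

Derivation:
Fragment 1: offset=13 data="sln" -> buffer=?????????????sln???
Fragment 2: offset=11 data="XM" -> buffer=???????????XMsln???
Fragment 3: offset=0 data="FSWjj" -> buffer=FSWjj??????XMsln???
Fragment 4: offset=1 data="vFnh" -> buffer=FvFnh??????XMsln???
Fragment 5: offset=9 data="iV" -> buffer=FvFnh????iVXMsln???
Fragment 6: offset=16 data="RP" -> buffer=FvFnh????iVXMslnRP?
Fragment 7: offset=18 data="u" -> buffer=FvFnh????iVXMslnRPu
Fragment 8: offset=5 data="soMQ" -> buffer=FvFnhsoMQiVXMslnRPu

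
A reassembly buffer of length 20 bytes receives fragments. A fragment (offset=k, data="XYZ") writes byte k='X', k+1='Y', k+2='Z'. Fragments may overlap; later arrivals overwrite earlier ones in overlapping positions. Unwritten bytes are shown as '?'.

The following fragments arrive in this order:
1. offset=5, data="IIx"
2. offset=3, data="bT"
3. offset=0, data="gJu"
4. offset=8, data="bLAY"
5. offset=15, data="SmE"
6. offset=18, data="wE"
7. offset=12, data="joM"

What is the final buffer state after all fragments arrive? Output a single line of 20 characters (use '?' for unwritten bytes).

Fragment 1: offset=5 data="IIx" -> buffer=?????IIx????????????
Fragment 2: offset=3 data="bT" -> buffer=???bTIIx????????????
Fragment 3: offset=0 data="gJu" -> buffer=gJubTIIx????????????
Fragment 4: offset=8 data="bLAY" -> buffer=gJubTIIxbLAY????????
Fragment 5: offset=15 data="SmE" -> buffer=gJubTIIxbLAY???SmE??
Fragment 6: offset=18 data="wE" -> buffer=gJubTIIxbLAY???SmEwE
Fragment 7: offset=12 data="joM" -> buffer=gJubTIIxbLAYjoMSmEwE

Answer: gJubTIIxbLAYjoMSmEwE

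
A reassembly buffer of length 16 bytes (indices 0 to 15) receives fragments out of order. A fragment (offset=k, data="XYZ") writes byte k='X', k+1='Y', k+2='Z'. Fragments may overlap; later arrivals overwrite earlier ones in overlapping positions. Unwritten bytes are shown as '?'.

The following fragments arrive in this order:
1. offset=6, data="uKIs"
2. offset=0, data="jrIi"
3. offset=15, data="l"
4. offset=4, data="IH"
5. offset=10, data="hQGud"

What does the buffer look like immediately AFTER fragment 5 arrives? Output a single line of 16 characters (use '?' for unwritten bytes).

Fragment 1: offset=6 data="uKIs" -> buffer=??????uKIs??????
Fragment 2: offset=0 data="jrIi" -> buffer=jrIi??uKIs??????
Fragment 3: offset=15 data="l" -> buffer=jrIi??uKIs?????l
Fragment 4: offset=4 data="IH" -> buffer=jrIiIHuKIs?????l
Fragment 5: offset=10 data="hQGud" -> buffer=jrIiIHuKIshQGudl

Answer: jrIiIHuKIshQGudl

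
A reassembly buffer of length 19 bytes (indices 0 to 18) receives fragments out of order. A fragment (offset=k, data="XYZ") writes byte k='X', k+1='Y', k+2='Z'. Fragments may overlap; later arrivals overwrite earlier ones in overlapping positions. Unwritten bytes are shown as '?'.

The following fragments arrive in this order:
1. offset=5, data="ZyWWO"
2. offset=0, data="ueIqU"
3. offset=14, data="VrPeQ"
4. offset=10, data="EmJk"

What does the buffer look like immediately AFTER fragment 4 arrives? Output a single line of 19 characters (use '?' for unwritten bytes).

Fragment 1: offset=5 data="ZyWWO" -> buffer=?????ZyWWO?????????
Fragment 2: offset=0 data="ueIqU" -> buffer=ueIqUZyWWO?????????
Fragment 3: offset=14 data="VrPeQ" -> buffer=ueIqUZyWWO????VrPeQ
Fragment 4: offset=10 data="EmJk" -> buffer=ueIqUZyWWOEmJkVrPeQ

Answer: ueIqUZyWWOEmJkVrPeQ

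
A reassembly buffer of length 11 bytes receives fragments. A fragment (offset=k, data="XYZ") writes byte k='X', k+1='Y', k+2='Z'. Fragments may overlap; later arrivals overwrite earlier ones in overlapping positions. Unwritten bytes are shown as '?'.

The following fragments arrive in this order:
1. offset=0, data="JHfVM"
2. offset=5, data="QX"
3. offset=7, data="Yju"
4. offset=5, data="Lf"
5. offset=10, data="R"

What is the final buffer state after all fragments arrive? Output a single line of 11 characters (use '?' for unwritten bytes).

Fragment 1: offset=0 data="JHfVM" -> buffer=JHfVM??????
Fragment 2: offset=5 data="QX" -> buffer=JHfVMQX????
Fragment 3: offset=7 data="Yju" -> buffer=JHfVMQXYju?
Fragment 4: offset=5 data="Lf" -> buffer=JHfVMLfYju?
Fragment 5: offset=10 data="R" -> buffer=JHfVMLfYjuR

Answer: JHfVMLfYjuR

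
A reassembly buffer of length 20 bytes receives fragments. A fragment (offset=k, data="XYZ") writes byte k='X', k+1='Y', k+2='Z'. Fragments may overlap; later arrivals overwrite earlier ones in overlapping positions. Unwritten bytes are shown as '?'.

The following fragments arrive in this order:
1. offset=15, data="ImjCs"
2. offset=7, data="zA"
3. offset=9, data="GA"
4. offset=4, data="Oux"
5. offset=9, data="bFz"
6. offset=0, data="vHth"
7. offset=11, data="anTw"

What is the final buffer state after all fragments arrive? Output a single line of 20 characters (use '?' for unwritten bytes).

Answer: vHthOuxzAbFanTwImjCs

Derivation:
Fragment 1: offset=15 data="ImjCs" -> buffer=???????????????ImjCs
Fragment 2: offset=7 data="zA" -> buffer=???????zA??????ImjCs
Fragment 3: offset=9 data="GA" -> buffer=???????zAGA????ImjCs
Fragment 4: offset=4 data="Oux" -> buffer=????OuxzAGA????ImjCs
Fragment 5: offset=9 data="bFz" -> buffer=????OuxzAbFz???ImjCs
Fragment 6: offset=0 data="vHth" -> buffer=vHthOuxzAbFz???ImjCs
Fragment 7: offset=11 data="anTw" -> buffer=vHthOuxzAbFanTwImjCs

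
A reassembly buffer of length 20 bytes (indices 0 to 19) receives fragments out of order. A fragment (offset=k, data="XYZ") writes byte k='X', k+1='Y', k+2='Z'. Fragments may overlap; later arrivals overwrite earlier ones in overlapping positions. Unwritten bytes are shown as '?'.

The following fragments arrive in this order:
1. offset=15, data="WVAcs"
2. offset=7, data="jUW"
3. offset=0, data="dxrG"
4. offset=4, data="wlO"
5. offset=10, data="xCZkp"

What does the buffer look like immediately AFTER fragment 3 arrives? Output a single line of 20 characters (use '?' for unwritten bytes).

Fragment 1: offset=15 data="WVAcs" -> buffer=???????????????WVAcs
Fragment 2: offset=7 data="jUW" -> buffer=???????jUW?????WVAcs
Fragment 3: offset=0 data="dxrG" -> buffer=dxrG???jUW?????WVAcs

Answer: dxrG???jUW?????WVAcs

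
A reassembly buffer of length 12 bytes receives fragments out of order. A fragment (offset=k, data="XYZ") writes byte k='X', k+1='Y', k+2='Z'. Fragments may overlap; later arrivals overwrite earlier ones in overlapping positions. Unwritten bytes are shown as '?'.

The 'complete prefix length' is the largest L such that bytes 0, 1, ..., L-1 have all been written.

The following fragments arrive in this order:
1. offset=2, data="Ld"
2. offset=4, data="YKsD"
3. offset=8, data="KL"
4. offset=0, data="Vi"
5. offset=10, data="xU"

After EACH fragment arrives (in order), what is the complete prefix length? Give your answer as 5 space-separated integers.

Answer: 0 0 0 10 12

Derivation:
Fragment 1: offset=2 data="Ld" -> buffer=??Ld???????? -> prefix_len=0
Fragment 2: offset=4 data="YKsD" -> buffer=??LdYKsD???? -> prefix_len=0
Fragment 3: offset=8 data="KL" -> buffer=??LdYKsDKL?? -> prefix_len=0
Fragment 4: offset=0 data="Vi" -> buffer=ViLdYKsDKL?? -> prefix_len=10
Fragment 5: offset=10 data="xU" -> buffer=ViLdYKsDKLxU -> prefix_len=12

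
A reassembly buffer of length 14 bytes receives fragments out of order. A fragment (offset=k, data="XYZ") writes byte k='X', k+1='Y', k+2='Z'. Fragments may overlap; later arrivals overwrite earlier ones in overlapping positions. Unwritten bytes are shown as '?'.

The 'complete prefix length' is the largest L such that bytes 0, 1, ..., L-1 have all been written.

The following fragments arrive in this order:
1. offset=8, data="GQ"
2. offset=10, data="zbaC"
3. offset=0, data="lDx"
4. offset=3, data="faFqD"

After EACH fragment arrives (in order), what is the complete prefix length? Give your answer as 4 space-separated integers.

Answer: 0 0 3 14

Derivation:
Fragment 1: offset=8 data="GQ" -> buffer=????????GQ???? -> prefix_len=0
Fragment 2: offset=10 data="zbaC" -> buffer=????????GQzbaC -> prefix_len=0
Fragment 3: offset=0 data="lDx" -> buffer=lDx?????GQzbaC -> prefix_len=3
Fragment 4: offset=3 data="faFqD" -> buffer=lDxfaFqDGQzbaC -> prefix_len=14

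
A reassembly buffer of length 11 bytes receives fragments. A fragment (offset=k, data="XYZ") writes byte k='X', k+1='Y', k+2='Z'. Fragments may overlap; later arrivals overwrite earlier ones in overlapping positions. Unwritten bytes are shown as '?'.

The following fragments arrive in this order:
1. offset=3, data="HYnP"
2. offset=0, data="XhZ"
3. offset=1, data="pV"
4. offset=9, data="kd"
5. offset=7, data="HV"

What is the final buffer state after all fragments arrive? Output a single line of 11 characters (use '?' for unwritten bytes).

Answer: XpVHYnPHVkd

Derivation:
Fragment 1: offset=3 data="HYnP" -> buffer=???HYnP????
Fragment 2: offset=0 data="XhZ" -> buffer=XhZHYnP????
Fragment 3: offset=1 data="pV" -> buffer=XpVHYnP????
Fragment 4: offset=9 data="kd" -> buffer=XpVHYnP??kd
Fragment 5: offset=7 data="HV" -> buffer=XpVHYnPHVkd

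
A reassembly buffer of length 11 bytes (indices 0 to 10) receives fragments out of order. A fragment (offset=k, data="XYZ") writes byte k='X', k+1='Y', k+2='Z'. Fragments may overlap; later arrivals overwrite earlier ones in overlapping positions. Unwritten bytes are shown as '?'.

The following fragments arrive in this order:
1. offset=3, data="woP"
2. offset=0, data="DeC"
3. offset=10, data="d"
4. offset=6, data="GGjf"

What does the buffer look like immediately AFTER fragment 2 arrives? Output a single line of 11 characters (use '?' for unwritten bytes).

Fragment 1: offset=3 data="woP" -> buffer=???woP?????
Fragment 2: offset=0 data="DeC" -> buffer=DeCwoP?????

Answer: DeCwoP?????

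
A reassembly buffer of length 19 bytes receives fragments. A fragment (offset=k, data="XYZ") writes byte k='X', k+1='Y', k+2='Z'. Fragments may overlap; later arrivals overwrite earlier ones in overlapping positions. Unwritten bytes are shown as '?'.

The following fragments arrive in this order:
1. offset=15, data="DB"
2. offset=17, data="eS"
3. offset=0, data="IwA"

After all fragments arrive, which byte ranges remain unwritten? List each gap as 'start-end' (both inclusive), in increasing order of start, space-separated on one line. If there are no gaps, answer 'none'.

Fragment 1: offset=15 len=2
Fragment 2: offset=17 len=2
Fragment 3: offset=0 len=3
Gaps: 3-14

Answer: 3-14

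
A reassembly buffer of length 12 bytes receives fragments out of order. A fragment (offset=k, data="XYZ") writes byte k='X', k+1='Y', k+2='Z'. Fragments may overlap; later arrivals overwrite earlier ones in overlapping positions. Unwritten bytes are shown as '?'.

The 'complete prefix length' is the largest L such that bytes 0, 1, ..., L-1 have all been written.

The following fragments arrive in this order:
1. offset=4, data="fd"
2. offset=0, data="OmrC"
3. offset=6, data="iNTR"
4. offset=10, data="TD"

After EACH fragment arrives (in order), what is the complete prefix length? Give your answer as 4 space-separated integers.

Answer: 0 6 10 12

Derivation:
Fragment 1: offset=4 data="fd" -> buffer=????fd?????? -> prefix_len=0
Fragment 2: offset=0 data="OmrC" -> buffer=OmrCfd?????? -> prefix_len=6
Fragment 3: offset=6 data="iNTR" -> buffer=OmrCfdiNTR?? -> prefix_len=10
Fragment 4: offset=10 data="TD" -> buffer=OmrCfdiNTRTD -> prefix_len=12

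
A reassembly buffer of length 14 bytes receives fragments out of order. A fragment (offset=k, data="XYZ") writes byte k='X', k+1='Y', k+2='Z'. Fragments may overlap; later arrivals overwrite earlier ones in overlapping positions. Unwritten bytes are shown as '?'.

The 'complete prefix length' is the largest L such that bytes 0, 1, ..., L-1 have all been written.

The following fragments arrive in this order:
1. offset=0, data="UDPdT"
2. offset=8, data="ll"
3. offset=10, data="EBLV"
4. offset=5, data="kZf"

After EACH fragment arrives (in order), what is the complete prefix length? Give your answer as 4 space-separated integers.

Fragment 1: offset=0 data="UDPdT" -> buffer=UDPdT????????? -> prefix_len=5
Fragment 2: offset=8 data="ll" -> buffer=UDPdT???ll???? -> prefix_len=5
Fragment 3: offset=10 data="EBLV" -> buffer=UDPdT???llEBLV -> prefix_len=5
Fragment 4: offset=5 data="kZf" -> buffer=UDPdTkZfllEBLV -> prefix_len=14

Answer: 5 5 5 14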